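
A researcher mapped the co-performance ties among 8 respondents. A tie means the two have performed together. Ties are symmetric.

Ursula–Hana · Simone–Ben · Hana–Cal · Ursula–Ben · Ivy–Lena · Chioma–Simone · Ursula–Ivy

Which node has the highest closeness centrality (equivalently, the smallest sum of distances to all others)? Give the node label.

Farness (sum of distances to all others) for each node — Ben:14, Cal:22, Chioma:24, Hana:16, Ivy:16, Lena:22, Simone:18, Ursula:12.
The smallest farness is 12, for Ursula, so Ursula has the highest closeness.

Ursula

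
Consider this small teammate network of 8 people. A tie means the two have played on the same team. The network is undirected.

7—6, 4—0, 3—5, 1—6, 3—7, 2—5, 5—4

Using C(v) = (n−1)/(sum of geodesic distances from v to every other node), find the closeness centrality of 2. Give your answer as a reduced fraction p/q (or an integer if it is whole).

Distances from 2: 0:3, 1:5, 3:2, 4:2, 5:1, 6:4, 7:3. Sum = 20.
n = 8, so closeness = 7/20.

7/20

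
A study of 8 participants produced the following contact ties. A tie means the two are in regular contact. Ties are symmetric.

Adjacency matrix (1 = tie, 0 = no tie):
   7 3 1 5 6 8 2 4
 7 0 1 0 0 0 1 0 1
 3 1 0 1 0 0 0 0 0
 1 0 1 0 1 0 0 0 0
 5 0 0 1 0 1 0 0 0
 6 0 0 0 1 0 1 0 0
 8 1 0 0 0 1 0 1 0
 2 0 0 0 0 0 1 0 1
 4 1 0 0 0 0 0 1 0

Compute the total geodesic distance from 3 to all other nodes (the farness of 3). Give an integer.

14

Distances from 3: 1:1, 2:3, 4:2, 5:2, 6:3, 7:1, 8:2.
Sum = 1 + 3 + 2 + 2 + 3 + 1 + 2 = 14.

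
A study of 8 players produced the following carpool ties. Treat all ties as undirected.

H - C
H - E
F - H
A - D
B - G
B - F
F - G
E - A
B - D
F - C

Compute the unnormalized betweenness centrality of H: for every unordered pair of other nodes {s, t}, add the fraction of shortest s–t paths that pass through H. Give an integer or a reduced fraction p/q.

Pairs whose geodesics pass through H — C–A: 1; C–E: 1; F–A: 1/2; F–E: 1; G–E: 1; B–E: 1/2.
All other pairs contribute 0.
Summing the contributions gives betweenness(H) = 5.

5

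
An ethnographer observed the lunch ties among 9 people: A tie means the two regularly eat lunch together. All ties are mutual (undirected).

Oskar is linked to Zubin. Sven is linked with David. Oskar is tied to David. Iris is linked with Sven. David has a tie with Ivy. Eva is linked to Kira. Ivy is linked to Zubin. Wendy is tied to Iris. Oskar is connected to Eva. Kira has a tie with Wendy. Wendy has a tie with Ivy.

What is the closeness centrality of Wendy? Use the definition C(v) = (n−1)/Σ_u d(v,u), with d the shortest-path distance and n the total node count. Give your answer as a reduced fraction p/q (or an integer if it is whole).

Distances from Wendy: David:2, Eva:2, Iris:1, Ivy:1, Kira:1, Oskar:3, Sven:2, Zubin:2. Sum = 14.
n = 9, so closeness = 8/14 = 4/7.

4/7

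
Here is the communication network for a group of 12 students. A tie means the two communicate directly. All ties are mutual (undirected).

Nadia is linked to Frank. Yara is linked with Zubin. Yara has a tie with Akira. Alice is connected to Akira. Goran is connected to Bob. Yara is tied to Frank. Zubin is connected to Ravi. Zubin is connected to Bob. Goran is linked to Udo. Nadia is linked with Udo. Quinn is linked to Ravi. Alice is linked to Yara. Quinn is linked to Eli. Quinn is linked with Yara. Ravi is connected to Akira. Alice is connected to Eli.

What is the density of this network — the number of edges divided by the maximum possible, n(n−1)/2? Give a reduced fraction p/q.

8/33

There are 16 edges and 12 nodes, so the maximum possible is C(12,2) = 66.
Density = 16/66 = 8/33.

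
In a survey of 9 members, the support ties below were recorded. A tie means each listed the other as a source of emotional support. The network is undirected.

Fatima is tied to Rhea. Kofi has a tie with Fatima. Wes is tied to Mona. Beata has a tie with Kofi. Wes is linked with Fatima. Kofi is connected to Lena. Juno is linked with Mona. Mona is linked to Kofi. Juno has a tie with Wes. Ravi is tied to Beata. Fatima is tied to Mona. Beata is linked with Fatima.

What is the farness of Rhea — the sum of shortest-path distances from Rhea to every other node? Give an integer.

18

Distances from Rhea: Beata:2, Fatima:1, Juno:3, Kofi:2, Lena:3, Mona:2, Ravi:3, Wes:2.
Sum = 2 + 1 + 3 + 2 + 3 + 2 + 3 + 2 = 18.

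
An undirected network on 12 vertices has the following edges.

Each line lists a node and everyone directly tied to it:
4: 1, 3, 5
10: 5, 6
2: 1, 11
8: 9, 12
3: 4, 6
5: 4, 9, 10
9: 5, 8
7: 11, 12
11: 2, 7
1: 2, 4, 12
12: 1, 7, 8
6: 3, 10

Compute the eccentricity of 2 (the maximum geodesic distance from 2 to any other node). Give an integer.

Distances from 2: 1:1, 3:3, 4:2, 5:3, 6:4, 7:2, 8:3, 9:4, 10:4, 11:1, 12:2.
The largest is 4 (to 9, 10, and 6), so the eccentricity of 2 is 4.

4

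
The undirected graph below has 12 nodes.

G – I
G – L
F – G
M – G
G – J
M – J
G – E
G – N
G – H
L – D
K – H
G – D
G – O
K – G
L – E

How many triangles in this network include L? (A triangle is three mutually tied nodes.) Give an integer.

2

L's neighbors: D, E, and G.
Neighbor pairs that are themselves tied: L–D–G; L–E–G. Each forms one triangle with L, for 2 in total.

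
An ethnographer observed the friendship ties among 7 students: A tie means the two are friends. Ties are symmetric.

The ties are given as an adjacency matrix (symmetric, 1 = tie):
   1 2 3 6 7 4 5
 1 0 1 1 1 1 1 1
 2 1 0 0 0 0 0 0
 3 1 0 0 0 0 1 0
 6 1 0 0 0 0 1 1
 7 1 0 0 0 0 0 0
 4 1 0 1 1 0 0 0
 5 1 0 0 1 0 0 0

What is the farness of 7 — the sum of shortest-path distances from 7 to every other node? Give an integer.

11

Distances from 7: 1:1, 2:2, 3:2, 4:2, 5:2, 6:2.
Sum = 1 + 2 + 2 + 2 + 2 + 2 = 11.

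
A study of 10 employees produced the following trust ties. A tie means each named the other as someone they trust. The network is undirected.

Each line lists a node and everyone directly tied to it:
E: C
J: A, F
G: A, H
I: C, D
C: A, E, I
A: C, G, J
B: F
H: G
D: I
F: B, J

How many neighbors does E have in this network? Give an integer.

1

E is directly tied to C. That is 1 neighbor, so the degree of E is 1.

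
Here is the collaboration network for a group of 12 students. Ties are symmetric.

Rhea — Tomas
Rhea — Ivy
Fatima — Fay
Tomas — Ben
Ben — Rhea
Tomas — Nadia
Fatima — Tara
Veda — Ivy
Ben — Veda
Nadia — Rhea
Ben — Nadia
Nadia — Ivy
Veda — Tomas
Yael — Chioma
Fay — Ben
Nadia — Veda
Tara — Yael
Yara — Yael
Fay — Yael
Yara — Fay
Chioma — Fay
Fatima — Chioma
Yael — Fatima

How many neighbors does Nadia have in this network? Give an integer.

5

Nadia is directly tied to Ben, Ivy, Rhea, Tomas, and Veda. That is 5 neighbors, so the degree of Nadia is 5.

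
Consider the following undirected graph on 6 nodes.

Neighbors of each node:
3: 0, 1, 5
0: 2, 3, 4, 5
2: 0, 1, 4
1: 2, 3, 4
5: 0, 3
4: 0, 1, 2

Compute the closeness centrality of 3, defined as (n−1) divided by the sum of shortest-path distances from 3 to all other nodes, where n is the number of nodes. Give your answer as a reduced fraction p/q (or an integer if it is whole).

5/7

Distances from 3: 0:1, 1:1, 2:2, 4:2, 5:1. Sum = 7.
n = 6, so closeness = 5/7.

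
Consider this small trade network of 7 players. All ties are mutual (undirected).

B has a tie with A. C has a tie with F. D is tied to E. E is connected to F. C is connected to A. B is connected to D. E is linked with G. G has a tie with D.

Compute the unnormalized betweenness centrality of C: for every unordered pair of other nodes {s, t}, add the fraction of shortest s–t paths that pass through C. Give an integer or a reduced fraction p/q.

2

Pairs whose geodesics pass through C — A–E: 1/2; A–F: 1; B–F: 1/2.
All other pairs contribute 0.
Summing the contributions gives betweenness(C) = 2.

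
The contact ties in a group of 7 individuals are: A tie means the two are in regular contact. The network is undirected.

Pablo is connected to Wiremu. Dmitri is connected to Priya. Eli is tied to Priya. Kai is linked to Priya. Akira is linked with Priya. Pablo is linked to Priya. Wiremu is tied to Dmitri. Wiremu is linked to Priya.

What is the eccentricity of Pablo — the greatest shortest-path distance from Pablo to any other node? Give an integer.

2

Distances from Pablo: Akira:2, Dmitri:2, Eli:2, Kai:2, Priya:1, Wiremu:1.
The largest is 2 (to Eli, Dmitri, Akira, and Kai), so the eccentricity of Pablo is 2.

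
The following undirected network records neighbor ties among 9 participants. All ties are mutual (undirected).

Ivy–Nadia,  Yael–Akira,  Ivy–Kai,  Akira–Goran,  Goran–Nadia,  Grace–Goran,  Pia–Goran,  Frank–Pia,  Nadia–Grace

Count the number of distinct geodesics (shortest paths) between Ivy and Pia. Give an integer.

1

The shortest distance is 3, and the only length-3 path is Ivy–Nadia–Goran–Pia. So there is exactly 1 shortest path.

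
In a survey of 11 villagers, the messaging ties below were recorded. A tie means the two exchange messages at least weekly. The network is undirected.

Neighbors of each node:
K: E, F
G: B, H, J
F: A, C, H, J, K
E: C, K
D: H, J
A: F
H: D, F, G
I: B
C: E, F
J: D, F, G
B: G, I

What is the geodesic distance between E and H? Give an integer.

3

One shortest route is E – C – F – H, which uses 3 edges, and at distance 2 from E we only reach {F}, which does not include H. So d(E,H) = 3.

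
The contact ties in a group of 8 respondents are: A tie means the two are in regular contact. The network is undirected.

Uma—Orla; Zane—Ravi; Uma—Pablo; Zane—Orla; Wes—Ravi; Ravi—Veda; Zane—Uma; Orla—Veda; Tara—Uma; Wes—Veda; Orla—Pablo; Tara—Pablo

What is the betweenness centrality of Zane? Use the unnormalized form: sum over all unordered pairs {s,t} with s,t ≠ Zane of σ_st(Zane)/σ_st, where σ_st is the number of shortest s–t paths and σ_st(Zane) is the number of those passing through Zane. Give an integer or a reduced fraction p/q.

4

Pairs whose geodesics pass through Zane — Orla–Ravi: 1/2; Pablo–Ravi: 2/3; Tara–Wes: 1/3; Tara–Ravi: 1; Uma–Wes: 1/2; Uma–Ravi: 1.
All other pairs contribute 0.
Summing the contributions gives betweenness(Zane) = 4.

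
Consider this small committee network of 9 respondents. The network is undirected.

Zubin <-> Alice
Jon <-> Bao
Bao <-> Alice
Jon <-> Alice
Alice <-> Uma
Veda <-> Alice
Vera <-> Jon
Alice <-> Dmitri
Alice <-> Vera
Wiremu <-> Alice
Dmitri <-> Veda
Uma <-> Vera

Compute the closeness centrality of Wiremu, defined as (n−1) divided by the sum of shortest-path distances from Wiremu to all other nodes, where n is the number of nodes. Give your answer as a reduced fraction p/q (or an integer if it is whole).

Distances from Wiremu: Alice:1, Bao:2, Dmitri:2, Jon:2, Uma:2, Veda:2, Vera:2, Zubin:2. Sum = 15.
n = 9, so closeness = 8/15.

8/15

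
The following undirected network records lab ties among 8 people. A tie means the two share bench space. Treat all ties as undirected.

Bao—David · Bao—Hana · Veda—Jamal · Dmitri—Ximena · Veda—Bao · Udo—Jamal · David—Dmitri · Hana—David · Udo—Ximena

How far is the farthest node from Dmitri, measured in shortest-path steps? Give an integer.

3

Distances from Dmitri: Bao:2, David:1, Hana:2, Jamal:3, Udo:2, Veda:3, Ximena:1.
The largest is 3 (to Jamal and Veda), so the eccentricity of Dmitri is 3.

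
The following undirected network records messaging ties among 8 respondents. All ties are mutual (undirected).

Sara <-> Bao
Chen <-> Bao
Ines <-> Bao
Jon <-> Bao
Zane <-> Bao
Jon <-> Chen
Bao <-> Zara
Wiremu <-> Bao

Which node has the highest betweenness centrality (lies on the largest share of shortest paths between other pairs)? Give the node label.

Unnormalized betweenness of each node: Bao:20, Chen:0, Ines:0, Jon:0, Sara:0, Wiremu:0, Zane:0, Zara:0.
Bao has the largest value, 20, making it the main broker — the node through which the most shortest paths run.

Bao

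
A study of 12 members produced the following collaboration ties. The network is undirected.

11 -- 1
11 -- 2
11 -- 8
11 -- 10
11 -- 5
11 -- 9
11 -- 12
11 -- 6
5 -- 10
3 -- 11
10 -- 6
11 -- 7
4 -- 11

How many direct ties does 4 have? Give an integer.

4 is directly tied to 11. That is 1 neighbor, so the degree of 4 is 1.

1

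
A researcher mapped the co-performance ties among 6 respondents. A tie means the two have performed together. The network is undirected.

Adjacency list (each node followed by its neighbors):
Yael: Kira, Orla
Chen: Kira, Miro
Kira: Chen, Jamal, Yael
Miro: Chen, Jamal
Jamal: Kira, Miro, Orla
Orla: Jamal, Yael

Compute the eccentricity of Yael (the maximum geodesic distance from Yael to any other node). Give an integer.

3

Distances from Yael: Chen:2, Jamal:2, Kira:1, Miro:3, Orla:1.
The largest is 3 (to Miro), so the eccentricity of Yael is 3.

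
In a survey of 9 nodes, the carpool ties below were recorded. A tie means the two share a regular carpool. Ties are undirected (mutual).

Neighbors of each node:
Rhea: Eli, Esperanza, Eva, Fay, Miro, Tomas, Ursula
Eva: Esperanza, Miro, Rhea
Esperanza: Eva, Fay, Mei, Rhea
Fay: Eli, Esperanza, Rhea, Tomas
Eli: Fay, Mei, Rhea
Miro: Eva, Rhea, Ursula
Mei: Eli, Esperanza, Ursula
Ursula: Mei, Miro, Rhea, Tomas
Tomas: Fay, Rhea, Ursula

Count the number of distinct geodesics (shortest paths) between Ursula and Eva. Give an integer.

The shortest distance is 2. The length-2 paths are: Ursula–Rhea–Eva; Ursula–Miro–Eva.
That gives 2 distinct shortest paths.

2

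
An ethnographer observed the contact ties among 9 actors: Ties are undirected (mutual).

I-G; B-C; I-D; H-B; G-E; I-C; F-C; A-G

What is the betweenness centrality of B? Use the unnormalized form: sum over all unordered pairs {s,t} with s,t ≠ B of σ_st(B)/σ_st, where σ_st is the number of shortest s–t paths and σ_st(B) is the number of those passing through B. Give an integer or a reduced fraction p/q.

Pairs whose geodesics pass through B — A–H: 1; D–H: 1; C–H: 1; H–G: 1; H–F: 1; H–E: 1; H–I: 1.
All other pairs contribute 0.
Summing the contributions gives betweenness(B) = 7.

7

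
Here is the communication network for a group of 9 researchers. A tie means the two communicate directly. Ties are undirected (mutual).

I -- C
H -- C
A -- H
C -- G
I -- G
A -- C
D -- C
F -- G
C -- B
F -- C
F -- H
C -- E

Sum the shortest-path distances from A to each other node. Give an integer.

Distances from A: B:2, C:1, D:2, E:2, F:2, G:2, H:1, I:2.
Sum = 2 + 1 + 2 + 2 + 2 + 2 + 1 + 2 = 14.

14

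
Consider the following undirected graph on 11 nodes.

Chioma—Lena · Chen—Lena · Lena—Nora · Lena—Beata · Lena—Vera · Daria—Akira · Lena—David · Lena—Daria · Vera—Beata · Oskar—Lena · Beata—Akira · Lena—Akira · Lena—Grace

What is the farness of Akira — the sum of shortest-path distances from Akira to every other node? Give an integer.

17

Distances from Akira: Beata:1, Chen:2, Chioma:2, Daria:1, David:2, Grace:2, Lena:1, Nora:2, Oskar:2, Vera:2.
Sum = 1 + 2 + 2 + 1 + 2 + 2 + 1 + 2 + 2 + 2 = 17.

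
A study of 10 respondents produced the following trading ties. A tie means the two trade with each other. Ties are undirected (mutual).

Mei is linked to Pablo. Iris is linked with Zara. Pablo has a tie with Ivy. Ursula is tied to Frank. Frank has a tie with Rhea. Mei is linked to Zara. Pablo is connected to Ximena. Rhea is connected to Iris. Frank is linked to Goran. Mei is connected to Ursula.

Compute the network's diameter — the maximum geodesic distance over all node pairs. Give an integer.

5

Eccentricity of each node (its greatest distance to any other): Frank:4, Goran:5, Iris:4, Ivy:5, Mei:3, Pablo:4, Rhea:5, Ursula:3, Ximena:5, Zara:4.
The maximum eccentricity is 5, realized for instance by the pair Rhea–Ximena via Rhea – Frank – Ursula – Mei – Pablo – Ximena. So the diameter is 5.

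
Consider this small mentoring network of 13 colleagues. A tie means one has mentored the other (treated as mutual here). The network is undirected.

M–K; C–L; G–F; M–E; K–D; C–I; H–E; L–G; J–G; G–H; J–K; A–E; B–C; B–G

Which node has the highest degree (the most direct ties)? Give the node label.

Degrees — A:1, B:2, C:3, D:1, E:3, F:1, G:5, H:2, I:1, J:2, K:3, L:2, M:2.
The maximum is 5, attained only by G.

G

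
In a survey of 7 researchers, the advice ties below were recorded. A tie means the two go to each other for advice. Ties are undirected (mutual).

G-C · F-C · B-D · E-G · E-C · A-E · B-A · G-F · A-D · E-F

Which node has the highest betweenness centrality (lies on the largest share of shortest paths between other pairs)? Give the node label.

E

Unnormalized betweenness of each node: A:8, B:0, C:0, D:0, E:9, F:0, G:0.
E has the largest value, 9, making it the main broker — the node through which the most shortest paths run.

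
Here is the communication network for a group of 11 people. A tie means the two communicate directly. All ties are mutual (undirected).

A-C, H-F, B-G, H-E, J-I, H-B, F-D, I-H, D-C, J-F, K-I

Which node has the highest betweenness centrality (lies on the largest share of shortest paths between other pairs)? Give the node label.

H

Unnormalized betweenness of each node: A:0, B:9, C:9, D:16, E:0, F:23, G:0, H:27, I:11, J:4, K:0.
H has the largest value, 27, making it the main broker — the node through which the most shortest paths run.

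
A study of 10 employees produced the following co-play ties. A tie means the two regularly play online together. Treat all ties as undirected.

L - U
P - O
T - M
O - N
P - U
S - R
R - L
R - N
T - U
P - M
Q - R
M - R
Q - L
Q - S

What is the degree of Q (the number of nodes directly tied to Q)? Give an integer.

3

Q is directly tied to L, R, and S. That is 3 neighbors, so the degree of Q is 3.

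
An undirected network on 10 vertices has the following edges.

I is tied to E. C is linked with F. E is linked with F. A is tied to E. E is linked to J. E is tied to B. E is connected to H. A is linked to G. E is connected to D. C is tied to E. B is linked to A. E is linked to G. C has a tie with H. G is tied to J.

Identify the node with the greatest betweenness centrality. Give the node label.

Unnormalized betweenness of each node: A:1/2, B:0, C:1/2, D:0, E:59/2, F:0, G:1/2, H:0, I:0, J:0.
E has the largest value, 59/2, making it the main broker — the node through which the most shortest paths run.

E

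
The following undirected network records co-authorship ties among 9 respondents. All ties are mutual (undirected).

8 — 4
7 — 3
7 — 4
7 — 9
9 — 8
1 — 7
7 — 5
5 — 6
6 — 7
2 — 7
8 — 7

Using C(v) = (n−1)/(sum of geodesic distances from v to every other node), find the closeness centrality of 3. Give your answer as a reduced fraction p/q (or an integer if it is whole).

Distances from 3: 1:2, 2:2, 4:2, 5:2, 6:2, 7:1, 8:2, 9:2. Sum = 15.
n = 9, so closeness = 8/15.

8/15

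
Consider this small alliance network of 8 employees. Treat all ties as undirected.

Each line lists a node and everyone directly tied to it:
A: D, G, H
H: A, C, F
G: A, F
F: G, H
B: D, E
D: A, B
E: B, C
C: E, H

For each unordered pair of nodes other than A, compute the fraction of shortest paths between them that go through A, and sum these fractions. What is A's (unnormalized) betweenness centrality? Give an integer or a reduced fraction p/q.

Pairs whose geodesics pass through A — F–B: 2/3; F–D: 2/2; H–B: 1/2; H–D: 1; H–G: 1/2; C–D: 1/2; C–G: 1/2; E–G: 2/3; B–G: 1; D–G: 1.
All other pairs contribute 0.
Summing the contributions gives betweenness(A) = 22/3.

22/3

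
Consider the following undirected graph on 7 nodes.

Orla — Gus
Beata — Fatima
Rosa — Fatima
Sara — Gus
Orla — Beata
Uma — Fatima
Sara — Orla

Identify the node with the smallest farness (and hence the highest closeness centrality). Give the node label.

Farness (sum of distances to all others) for each node — Beata:10, Fatima:11, Gus:15, Orla:11, Rosa:16, Sara:15, Uma:16.
The smallest farness is 10, for Beata, so Beata has the highest closeness.

Beata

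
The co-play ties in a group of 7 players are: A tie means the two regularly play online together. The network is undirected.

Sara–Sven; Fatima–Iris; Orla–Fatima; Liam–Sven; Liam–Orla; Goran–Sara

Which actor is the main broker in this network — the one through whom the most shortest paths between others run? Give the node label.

Liam

Unnormalized betweenness of each node: Fatima:5, Goran:0, Iris:0, Liam:9, Orla:8, Sara:5, Sven:8.
Liam has the largest value, 9, making it the main broker — the node through which the most shortest paths run.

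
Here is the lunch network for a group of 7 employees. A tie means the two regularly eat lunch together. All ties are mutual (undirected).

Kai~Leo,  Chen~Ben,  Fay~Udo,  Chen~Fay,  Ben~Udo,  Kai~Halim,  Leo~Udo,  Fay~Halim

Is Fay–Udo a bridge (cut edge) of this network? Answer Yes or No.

Even without that edge, Fay still reaches Udo via Fay – Chen – Ben – Udo, so the network stays connected. Not a bridge.

No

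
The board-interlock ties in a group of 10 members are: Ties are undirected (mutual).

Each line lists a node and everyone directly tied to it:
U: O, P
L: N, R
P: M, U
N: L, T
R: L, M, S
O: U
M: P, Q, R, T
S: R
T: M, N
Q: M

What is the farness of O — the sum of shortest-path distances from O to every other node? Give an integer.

Distances from O: L:5, M:3, N:5, P:2, Q:4, R:4, S:5, T:4, U:1.
Sum = 5 + 3 + 5 + 2 + 4 + 4 + 5 + 4 + 1 = 33.

33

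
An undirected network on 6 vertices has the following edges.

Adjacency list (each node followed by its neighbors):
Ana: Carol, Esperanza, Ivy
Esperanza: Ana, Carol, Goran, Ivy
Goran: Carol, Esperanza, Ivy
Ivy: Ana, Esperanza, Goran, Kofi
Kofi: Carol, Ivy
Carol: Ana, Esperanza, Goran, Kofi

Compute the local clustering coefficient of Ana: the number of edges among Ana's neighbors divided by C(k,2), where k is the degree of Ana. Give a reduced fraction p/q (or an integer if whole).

2/3

Ana's neighbors: Carol, Esperanza, and Ivy (k = 3).
Possible neighbor pairs: C(3,2) = 3. Edges among them: Carol–Esperanza, Esperanza–Ivy → e = 2.
Clustering(Ana) = 2/3.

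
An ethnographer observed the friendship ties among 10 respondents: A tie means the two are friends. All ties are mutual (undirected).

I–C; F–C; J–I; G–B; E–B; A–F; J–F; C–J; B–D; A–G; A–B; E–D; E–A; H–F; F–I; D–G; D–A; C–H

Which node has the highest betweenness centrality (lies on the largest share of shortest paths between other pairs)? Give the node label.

F

Unnormalized betweenness of each node: A:61/3, B:1/3, C:1, D:1/3, E:0, F:21, G:0, H:0, I:0, J:0.
F has the largest value, 21, making it the main broker — the node through which the most shortest paths run.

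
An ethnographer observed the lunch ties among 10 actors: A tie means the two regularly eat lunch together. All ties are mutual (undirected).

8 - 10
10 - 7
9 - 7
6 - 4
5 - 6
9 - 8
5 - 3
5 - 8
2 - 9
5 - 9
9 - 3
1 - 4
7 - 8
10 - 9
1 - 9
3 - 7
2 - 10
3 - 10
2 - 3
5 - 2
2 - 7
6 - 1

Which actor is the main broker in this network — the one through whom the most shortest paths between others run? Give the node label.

Unnormalized betweenness of each node: 1:27/5, 2:9/10, 3:9/10, 4:0, 5:71/10, 6:3, 7:1/2, 8:9/10, 9:54/5, 10:1/2.
9 has the largest value, 54/5, making it the main broker — the node through which the most shortest paths run.

9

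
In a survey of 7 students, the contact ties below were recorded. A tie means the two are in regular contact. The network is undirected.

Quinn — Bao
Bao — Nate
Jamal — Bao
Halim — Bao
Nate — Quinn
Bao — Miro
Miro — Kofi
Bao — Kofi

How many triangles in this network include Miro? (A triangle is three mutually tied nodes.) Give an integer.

1

Miro's neighbors: Bao and Kofi.
Neighbor pairs that are themselves tied: Miro–Bao–Kofi. Each forms one triangle with Miro, for 1 in total.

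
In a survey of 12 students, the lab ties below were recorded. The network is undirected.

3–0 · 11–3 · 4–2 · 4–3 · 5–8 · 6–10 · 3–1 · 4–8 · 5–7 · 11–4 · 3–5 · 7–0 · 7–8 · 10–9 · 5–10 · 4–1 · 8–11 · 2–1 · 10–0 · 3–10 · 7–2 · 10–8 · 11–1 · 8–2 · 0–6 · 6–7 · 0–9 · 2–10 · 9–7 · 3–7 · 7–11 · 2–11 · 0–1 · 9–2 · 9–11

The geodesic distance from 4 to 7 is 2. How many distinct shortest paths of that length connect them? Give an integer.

4

The shortest distance is 2. The length-2 paths are: 4–11–7; 4–2–7; 4–8–7; 4–3–7.
That gives 4 distinct shortest paths.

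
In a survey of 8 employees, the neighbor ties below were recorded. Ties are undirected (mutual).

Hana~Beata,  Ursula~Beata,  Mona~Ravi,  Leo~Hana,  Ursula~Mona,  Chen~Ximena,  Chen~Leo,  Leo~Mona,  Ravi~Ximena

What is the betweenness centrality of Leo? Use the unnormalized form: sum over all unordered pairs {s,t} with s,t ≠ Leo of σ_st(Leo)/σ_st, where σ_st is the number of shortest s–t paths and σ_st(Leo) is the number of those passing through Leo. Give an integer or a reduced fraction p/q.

Pairs whose geodesics pass through Leo — Ursula–Chen: 1; Beata–Chen: 1; Beata–Ximena: 1/2; Hana–Chen: 1; Hana–Ximena: 1; Hana–Ravi: 1; Hana–Mona: 1; Chen–Mona: 1.
All other pairs contribute 0.
Summing the contributions gives betweenness(Leo) = 15/2.

15/2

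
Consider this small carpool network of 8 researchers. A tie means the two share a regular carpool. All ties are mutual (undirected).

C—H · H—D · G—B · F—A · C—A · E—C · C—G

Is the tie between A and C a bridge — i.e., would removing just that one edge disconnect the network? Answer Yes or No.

Without the A–C edge there is no alternate route between A and C, so the network disconnects. It is a bridge.

Yes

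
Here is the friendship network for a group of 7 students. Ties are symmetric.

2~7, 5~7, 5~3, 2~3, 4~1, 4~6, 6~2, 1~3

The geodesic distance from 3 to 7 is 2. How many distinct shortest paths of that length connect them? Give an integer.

2

The shortest distance is 2. The length-2 paths are: 3–5–7; 3–2–7.
That gives 2 distinct shortest paths.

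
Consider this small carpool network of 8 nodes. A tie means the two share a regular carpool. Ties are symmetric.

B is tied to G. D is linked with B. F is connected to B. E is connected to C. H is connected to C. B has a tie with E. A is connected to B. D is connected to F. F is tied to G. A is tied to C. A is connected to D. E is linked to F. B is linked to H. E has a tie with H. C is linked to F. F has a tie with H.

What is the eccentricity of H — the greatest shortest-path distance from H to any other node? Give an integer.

Distances from H: A:2, B:1, C:1, D:2, E:1, F:1, G:2.
The largest is 2 (to A, G, and D), so the eccentricity of H is 2.

2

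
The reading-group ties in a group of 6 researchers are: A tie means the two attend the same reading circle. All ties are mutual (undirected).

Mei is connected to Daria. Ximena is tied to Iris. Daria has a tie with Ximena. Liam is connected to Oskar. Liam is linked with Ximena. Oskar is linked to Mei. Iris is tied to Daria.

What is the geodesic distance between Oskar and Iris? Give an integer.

One shortest route is Oskar – Mei – Daria – Iris, which uses 3 edges, and at distance 2 from Oskar we only reach {Daria, Ximena}, which does not include Iris. So d(Oskar,Iris) = 3.

3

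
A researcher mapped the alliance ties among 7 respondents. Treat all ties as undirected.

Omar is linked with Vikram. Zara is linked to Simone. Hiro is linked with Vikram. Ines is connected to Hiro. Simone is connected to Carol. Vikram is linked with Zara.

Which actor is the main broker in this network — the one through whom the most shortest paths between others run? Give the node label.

Unnormalized betweenness of each node: Carol:0, Hiro:5, Ines:0, Omar:0, Simone:5, Vikram:11, Zara:8.
Vikram has the largest value, 11, making it the main broker — the node through which the most shortest paths run.

Vikram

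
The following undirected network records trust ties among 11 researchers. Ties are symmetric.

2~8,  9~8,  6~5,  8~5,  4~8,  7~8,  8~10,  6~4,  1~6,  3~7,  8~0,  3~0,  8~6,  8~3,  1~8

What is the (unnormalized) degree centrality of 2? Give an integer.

2 is directly tied to 8. That is 1 neighbor, so the degree of 2 is 1.

1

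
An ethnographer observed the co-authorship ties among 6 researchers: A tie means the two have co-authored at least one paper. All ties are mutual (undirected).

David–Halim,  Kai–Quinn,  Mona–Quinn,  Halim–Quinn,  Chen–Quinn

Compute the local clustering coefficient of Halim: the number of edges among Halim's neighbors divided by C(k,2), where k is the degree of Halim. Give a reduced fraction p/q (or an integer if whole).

Halim's neighbors: David and Quinn (k = 2).
Possible neighbor pairs: C(2,2) = 1. Edges among them: none → e = 0.
Clustering(Halim) = 0/1.

0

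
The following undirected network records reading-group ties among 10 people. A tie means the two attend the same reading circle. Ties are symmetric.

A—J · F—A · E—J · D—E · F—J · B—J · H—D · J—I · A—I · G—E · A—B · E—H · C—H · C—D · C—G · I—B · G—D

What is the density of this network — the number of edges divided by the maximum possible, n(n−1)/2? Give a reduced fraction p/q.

There are 17 edges and 10 nodes, so the maximum possible is C(10,2) = 45.
Density = 17/45.

17/45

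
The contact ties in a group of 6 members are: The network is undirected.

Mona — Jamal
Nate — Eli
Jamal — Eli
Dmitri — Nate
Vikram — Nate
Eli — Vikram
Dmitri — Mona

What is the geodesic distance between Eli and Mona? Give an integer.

2

One shortest route is Eli – Jamal – Mona, which uses 2 edges, and Eli and Mona are not directly tied, so nothing shorter exists. So d(Eli,Mona) = 2.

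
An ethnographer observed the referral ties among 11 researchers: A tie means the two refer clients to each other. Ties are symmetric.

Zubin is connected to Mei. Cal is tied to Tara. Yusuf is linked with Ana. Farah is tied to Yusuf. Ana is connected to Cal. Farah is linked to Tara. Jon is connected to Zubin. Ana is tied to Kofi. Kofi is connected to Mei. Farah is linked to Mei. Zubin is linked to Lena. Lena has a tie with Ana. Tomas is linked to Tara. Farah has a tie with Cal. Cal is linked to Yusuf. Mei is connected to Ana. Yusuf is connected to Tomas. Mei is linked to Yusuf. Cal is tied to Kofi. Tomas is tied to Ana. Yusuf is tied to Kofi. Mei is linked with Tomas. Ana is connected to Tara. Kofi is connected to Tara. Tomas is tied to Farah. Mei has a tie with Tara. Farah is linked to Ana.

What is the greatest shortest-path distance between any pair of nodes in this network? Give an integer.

4

Eccentricity of each node (its greatest distance to any other): Ana:3, Cal:4, Farah:3, Jon:4, Kofi:3, Lena:2, Mei:2, Tara:3, Tomas:3, Yusuf:3, Zubin:3.
The maximum eccentricity is 4, realized for instance by the pair Jon–Cal via Jon – Zubin – Mei – Kofi – Cal. So the diameter is 4.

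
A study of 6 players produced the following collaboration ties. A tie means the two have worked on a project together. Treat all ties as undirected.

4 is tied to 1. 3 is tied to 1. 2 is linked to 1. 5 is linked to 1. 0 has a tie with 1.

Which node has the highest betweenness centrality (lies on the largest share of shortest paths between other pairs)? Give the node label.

1

Unnormalized betweenness of each node: 0:0, 1:10, 2:0, 3:0, 4:0, 5:0.
1 has the largest value, 10, making it the main broker — the node through which the most shortest paths run.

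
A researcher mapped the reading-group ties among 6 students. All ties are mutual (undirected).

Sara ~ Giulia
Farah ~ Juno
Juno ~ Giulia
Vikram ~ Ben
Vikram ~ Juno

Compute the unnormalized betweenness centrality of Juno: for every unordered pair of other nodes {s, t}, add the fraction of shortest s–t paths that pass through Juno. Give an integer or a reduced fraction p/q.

8

Pairs whose geodesics pass through Juno — Giulia–Ben: 1; Giulia–Farah: 1; Giulia–Vikram: 1; Sara–Ben: 1; Sara–Farah: 1; Sara–Vikram: 1; Ben–Farah: 1; Farah–Vikram: 1.
All other pairs contribute 0.
Summing the contributions gives betweenness(Juno) = 8.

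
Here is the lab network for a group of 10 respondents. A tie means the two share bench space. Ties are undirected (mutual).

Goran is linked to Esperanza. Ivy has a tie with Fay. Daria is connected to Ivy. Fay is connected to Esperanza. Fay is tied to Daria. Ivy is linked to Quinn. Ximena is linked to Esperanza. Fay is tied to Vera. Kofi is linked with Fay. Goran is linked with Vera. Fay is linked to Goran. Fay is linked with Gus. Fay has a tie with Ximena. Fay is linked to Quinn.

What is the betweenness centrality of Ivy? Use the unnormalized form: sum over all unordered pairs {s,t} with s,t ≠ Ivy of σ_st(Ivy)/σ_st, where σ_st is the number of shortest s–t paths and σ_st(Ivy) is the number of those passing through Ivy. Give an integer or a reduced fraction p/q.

1/2

Pairs whose geodesics pass through Ivy — Daria–Quinn: 1/2.
All other pairs contribute 0.
Summing the contributions gives betweenness(Ivy) = 1/2.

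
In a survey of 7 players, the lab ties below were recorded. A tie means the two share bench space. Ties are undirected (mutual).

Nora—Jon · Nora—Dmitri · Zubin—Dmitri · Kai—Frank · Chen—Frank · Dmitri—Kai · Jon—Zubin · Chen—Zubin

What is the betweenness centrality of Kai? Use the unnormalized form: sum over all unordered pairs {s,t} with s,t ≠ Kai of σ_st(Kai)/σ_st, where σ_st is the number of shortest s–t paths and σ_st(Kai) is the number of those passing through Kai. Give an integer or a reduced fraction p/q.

2

Pairs whose geodesics pass through Kai — Frank–Dmitri: 1; Frank–Nora: 1.
All other pairs contribute 0.
Summing the contributions gives betweenness(Kai) = 2.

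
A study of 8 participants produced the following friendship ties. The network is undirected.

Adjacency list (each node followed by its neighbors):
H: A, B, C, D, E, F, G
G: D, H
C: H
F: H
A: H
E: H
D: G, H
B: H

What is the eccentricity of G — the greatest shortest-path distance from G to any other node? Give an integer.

Distances from G: A:2, B:2, C:2, D:1, E:2, F:2, H:1.
The largest is 2 (to F, C, A, E, and B), so the eccentricity of G is 2.

2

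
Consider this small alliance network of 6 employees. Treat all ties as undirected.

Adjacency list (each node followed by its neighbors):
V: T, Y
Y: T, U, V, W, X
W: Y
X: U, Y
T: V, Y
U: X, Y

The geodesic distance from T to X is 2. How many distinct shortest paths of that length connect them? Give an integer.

The shortest distance is 2, and the only length-2 path is T–Y–X. So there is exactly 1 shortest path.

1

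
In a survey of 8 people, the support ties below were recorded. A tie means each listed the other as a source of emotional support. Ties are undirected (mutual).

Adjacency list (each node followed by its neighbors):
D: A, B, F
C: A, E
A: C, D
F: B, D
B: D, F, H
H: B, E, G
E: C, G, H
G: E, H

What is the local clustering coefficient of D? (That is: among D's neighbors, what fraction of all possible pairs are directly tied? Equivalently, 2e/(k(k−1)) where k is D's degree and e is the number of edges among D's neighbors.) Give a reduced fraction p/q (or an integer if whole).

1/3

D's neighbors: A, B, and F (k = 3).
Possible neighbor pairs: C(3,2) = 3. Edges among them: B–F → e = 1.
Clustering(D) = 1/3.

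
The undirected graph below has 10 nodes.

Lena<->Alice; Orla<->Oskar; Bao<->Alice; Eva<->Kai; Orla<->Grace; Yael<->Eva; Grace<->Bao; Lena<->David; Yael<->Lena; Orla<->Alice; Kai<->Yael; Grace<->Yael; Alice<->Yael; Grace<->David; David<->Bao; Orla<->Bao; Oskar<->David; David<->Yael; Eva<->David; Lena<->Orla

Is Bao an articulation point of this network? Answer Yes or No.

Even without Bao, every remaining node can still reach every other (the residual graph is connected), so Bao is not a cut vertex.

No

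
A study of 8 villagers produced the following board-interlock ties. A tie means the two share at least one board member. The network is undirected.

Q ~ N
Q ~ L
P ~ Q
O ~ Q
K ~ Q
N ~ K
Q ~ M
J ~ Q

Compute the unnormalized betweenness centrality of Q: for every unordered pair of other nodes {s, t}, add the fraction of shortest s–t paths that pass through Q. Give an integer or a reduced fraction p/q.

20

Pairs whose geodesics pass through Q — N–P: 1; N–M: 1; N–J: 1; N–L: 1; N–O: 1; P–M: 1; P–K: 1; P–J: 1; P–L: 1; P–O: 1; M–K: 1; M–J: 1; M–L: 1; M–O: 1 … (+6 more pairs).
All other pairs contribute 0.
Summing the contributions gives betweenness(Q) = 20.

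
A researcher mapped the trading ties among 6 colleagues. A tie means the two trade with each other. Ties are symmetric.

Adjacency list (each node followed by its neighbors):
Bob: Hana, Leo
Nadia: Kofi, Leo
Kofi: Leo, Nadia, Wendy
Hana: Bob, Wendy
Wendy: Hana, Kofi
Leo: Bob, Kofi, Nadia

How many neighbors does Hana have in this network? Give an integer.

2

Hana is directly tied to Bob and Wendy. That is 2 neighbors, so the degree of Hana is 2.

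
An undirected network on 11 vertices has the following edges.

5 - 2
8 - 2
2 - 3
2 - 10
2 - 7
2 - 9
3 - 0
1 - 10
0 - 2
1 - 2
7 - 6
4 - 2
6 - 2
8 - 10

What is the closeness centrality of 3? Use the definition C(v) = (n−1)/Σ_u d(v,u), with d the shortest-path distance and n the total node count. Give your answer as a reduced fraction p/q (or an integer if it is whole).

5/9

Distances from 3: 0:1, 1:2, 2:1, 4:2, 5:2, 6:2, 7:2, 8:2, 9:2, 10:2. Sum = 18.
n = 11, so closeness = 10/18 = 5/9.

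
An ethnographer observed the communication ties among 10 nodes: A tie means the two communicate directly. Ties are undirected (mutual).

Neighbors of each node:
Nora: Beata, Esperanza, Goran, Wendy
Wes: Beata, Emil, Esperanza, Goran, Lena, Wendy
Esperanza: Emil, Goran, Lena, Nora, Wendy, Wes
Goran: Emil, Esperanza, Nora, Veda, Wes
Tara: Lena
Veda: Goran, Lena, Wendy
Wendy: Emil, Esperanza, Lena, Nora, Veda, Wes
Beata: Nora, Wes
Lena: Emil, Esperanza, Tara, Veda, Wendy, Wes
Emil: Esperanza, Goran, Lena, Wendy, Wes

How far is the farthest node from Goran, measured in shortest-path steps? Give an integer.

Distances from Goran: Beata:2, Emil:1, Esperanza:1, Lena:2, Nora:1, Tara:3, Veda:1, Wendy:2, Wes:1.
The largest is 3 (to Tara), so the eccentricity of Goran is 3.

3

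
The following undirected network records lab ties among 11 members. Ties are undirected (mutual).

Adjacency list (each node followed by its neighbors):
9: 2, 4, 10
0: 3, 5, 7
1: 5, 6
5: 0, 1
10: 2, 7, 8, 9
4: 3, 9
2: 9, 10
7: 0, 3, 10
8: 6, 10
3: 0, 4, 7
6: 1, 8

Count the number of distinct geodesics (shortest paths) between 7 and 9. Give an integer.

The shortest distance is 2, and the only length-2 path is 7–10–9. So there is exactly 1 shortest path.

1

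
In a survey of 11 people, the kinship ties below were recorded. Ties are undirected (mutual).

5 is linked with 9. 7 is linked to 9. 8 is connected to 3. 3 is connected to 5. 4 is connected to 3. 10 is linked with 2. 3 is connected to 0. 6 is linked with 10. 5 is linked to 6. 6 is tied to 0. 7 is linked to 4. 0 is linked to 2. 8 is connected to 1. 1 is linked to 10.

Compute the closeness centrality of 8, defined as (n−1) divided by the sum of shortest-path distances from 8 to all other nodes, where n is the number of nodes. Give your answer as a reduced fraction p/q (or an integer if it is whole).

Distances from 8: 0:2, 1:1, 2:3, 3:1, 4:2, 5:2, 6:3, 7:3, 9:3, 10:2. Sum = 22.
n = 11, so closeness = 10/22 = 5/11.

5/11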